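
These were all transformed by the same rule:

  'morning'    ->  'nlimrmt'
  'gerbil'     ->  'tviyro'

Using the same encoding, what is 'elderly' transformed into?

Each pair mirrors across the alphabet (m↔n, o↔l, r↔i): positions sum to 25. Each letter is replaced by its mirror in the alphabet: a↔z, b↔y, c↔x, and so on (the Atbash cipher).
Applying it to elderly: e↔v, l↔o, d↔w, e↔v, r↔i, l↔o, y↔b.

vowviob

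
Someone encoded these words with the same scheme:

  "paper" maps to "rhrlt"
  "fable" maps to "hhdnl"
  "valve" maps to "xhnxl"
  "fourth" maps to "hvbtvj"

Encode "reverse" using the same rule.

Two shifts are in play — +7 for a/e/i/o/u, +2 for every other letter.
On reverse: r(cons)+2=t, e(vowel)+7=l, v(cons)+2=x, e(vowel)+7=l, r(cons)+2=t, s(cons)+2=u, e(vowel)+7=l.

tlxltul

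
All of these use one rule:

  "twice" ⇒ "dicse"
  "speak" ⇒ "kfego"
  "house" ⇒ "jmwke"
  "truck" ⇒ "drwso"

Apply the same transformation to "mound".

t(19)→d(3) and w(22)→i(8) fit y≡19x+6 (mod 26); the inverse of 19 mod 26 is 11. This is an affine cipher: with a=0,…,z=25, each position x becomes (19x+6) mod 26.
On mound: m(12)→19·12+6≡0=a; o(14)→19·14+6≡12=m; u(20)→19·20+6≡22=w; n(13)→19·13+6≡19=t; d(3)→19·3+6≡11=l (all mod 26).

amwtl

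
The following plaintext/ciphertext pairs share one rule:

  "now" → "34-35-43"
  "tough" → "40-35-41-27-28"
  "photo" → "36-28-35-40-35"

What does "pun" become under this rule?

Letters become their 1-based position plus 20 (so a→21, b→22, …).
On pun: p=16→36, u=21→41, n=14→34.

36-41-34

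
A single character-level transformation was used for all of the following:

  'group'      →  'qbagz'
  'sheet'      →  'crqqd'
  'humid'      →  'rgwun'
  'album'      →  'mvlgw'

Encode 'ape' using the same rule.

The shift depends on letter class: consonant g→q is +10, but vowel o→a is +12. The rule splits by letter class: vowels +12, consonants +10.
For ape: a(vowel)+12=m, p(cons)+10=z, e(vowel)+12=q.

mzq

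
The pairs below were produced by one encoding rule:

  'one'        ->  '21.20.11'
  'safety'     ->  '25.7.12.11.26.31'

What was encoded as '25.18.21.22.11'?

o is letter #15 and maps to 21: an offset of 6. The number is (letter's place in the alphabet, a=1) + 6.
Undoing it on 25.18.21.22.11: 25→(25−6)÷1=19=s, 18→(18−6)÷1=12=l, 21→(21−6)÷1=15=o, 22→(22−6)÷1=16=p, 11→(11−6)÷1=5=e.

slope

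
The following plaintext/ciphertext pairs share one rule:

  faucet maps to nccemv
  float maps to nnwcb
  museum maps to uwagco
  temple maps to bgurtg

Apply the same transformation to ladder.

Shifts by position in faucet: pos 0: f→n (+8), pos 1: a→c (+2), pos 2: u→c (+8), pos 3: c→e (+2) — repeating every 2. It's a Vigenère-style cipher with numeric key [8,2]: position i shifts by key[i mod 2].
On ladder: l+8=t, a+2=c, d+8=l, d+2=f, e+8=m, r+2=t.

tclfmt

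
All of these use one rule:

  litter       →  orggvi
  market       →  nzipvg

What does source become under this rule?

Each pair mirrors across the alphabet (l↔o, i↔r, t↔g): positions sum to 25. Each letter is replaced by its mirror in the alphabet: a↔z, b↔y, c↔x, and so on (the Atbash cipher).
Applying it to source: s↔h, o↔l, u↔f, r↔i, c↔x, e↔v.

hlfixv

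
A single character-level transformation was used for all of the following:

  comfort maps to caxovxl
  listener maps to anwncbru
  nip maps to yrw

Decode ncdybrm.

The output letters match the input read backwards, each shifted +9: comfort reversed is trofmoc. Two steps: reverse the string, then apply a Caesar shift of +9.
Decoding ncdybrm: shift back: n−9=e, c−9=t, d−9=u, y−9=p, b−9=s, r−9=i, m−9=d → etupsid; then reverse → dispute.

dispute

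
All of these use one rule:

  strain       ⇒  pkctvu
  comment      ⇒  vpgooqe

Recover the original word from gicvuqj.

hostage

Two steps: reverse the string, then apply a Caesar shift of +2.
Reversing it on gicvuqj: shift back: g−2=e, i−2=g, c−2=a, v−2=t, u−2=s, q−2=o, j−2=h → egatsoh; then reverse → hostage.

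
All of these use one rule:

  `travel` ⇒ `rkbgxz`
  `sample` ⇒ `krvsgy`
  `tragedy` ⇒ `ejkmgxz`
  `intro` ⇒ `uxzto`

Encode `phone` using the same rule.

ktunv

The output letters match the input read backwards, each shifted +6: travel reversed is levart. Two steps: reverse the string, then apply a Caesar shift of +6.
On phone: reverse → enohp; then shift: e+6=k, n+6=t, o+6=u, h+6=n, p+6=v.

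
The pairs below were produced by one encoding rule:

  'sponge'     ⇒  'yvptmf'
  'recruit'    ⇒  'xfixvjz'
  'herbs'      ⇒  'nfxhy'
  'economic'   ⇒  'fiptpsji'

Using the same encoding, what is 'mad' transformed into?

sbj

The shift depends on letter class: consonant s→y is +6, but vowel o→p is +1. Vowels shift forward by 1 and consonants shift forward by 6.
On mad: m(cons)+6=s, a(vowel)+1=b, d(cons)+6=j.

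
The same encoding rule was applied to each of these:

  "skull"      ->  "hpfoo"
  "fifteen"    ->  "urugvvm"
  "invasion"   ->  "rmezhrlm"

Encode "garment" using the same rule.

Each pair mirrors across the alphabet (s↔h, k↔p, u↔f): positions sum to 25. Letters are reflected about the middle of the alphabet (position → 25−position): Atbash.
Applying it to garment: g↔t, a↔z, r↔i, m↔n, e↔v, n↔m, t↔g.

tzinvmg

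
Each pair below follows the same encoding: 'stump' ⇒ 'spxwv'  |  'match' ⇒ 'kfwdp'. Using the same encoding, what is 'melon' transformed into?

qrohp

The output letters match the input read backwards, each shifted +3: stump reversed is pmuts. Two steps: reverse the string, then apply a Caesar shift of +3.
On melon: reverse → nolem; then shift: n+3=q, o+3=r, l+3=o, e+3=h, m+3=p.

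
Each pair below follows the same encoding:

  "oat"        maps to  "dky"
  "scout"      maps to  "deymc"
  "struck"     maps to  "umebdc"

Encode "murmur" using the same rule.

The output letters match the input read backwards, each shifted +10: oat reversed is tao. Two steps: reverse the string, then apply a Caesar shift of +10.
Applying it to murmur: reverse → rumrum; then shift: r+10=b, u+10=e, m+10=w, r+10=b, u+10=e, m+10=w.

bewbew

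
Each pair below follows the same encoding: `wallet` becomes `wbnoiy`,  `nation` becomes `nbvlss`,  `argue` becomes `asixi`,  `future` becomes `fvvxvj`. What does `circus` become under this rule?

Each letter shifts forward by its position index (0, 1, 2, …) — the shift grows by one for each successive letter.
On circus: c+0=c, i+1=j, r+2=t, c+3=f, u+4=y, s+5=x.

cjtfyx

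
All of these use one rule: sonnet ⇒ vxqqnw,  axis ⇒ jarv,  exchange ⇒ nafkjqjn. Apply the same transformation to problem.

suxeonp

The shift depends on letter class: consonant s→v is +3, but vowel o→x is +9. Two shifts are in play — +9 for a/e/i/o/u, +3 for every other letter.
Applying it to problem: p(cons)+3=s, r(cons)+3=u, o(vowel)+9=x, b(cons)+3=e, l(cons)+3=o, e(vowel)+9=n, m(cons)+3=p.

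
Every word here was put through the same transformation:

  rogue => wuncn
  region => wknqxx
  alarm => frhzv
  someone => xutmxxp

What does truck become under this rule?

yxbkt

In rogue: r→w is +5, o→u is +6, g→n is +7, u→c is +8 — the shift increases by 1 each position. The shift increases by 1 at each position, starting from +5: 5, 6, 7, ….
On truck: t+5=y, r+6=x, u+7=b, c+8=k, k+9=t.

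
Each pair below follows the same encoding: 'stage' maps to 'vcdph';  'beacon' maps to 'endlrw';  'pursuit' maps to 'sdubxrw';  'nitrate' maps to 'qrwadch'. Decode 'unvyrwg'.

Shifts by position in stage: pos 0: s→v (+3), pos 1: t→c (+9), pos 2: a→d (+3), pos 3: g→p (+9) — repeating every 2. The shifts repeat in a cycle of length 2: positions 0,1,… shift by +3, +9, then the pattern repeats.
Decoding unvyrwg: u−3=r, n−9=e, v−3=s, y−9=p, r−3=o, w−9=n, g−3=d.

respond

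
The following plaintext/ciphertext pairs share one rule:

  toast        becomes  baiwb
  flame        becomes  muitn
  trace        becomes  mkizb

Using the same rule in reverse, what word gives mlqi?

aide

The output letters match the input read backwards, each shifted +8: toast reversed is tsaot. Read the word backwards and shift each letter +8.
Reversing it on mlqi: shift back: m−8=e, l−8=d, q−8=i, i−8=a → edia; then reverse → aide.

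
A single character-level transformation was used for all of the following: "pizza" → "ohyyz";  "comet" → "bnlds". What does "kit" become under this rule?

This is a Caesar cipher with shift 25.
Applying it to kit: k+25=j, i+25=h, t+25=s.

jhs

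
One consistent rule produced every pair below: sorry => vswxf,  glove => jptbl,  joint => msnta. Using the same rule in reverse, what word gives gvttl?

Each letter shifts forward by (position + 3), i.e. 3, 4, 5, … — the shift grows by one for each successive letter.
Reversing it on gvttl: g−3=d, v−4=r, t−5=o, t−6=n, l−7=e.

drone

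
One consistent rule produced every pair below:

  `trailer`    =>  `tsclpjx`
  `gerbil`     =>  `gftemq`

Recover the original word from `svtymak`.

survive

In trailer: t→t is +0, r→s is +1, a→c is +2, i→l is +3 — the shift increases by 1 each position. Each letter shifts forward by its position index (0, 1, 2, …) — the shift grows by one for each successive letter.
Decoding svtymak: s−0=s, v−1=u, t−2=r, y−3=v, m−4=i, a−5=v, k−6=e.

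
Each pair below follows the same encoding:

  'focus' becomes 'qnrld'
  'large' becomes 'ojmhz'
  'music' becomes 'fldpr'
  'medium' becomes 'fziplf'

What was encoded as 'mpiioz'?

riddle

f(5)→q(16) and o(14)→n(13) fit y≡17x+9 (mod 26); the inverse of 17 mod 26 is 23. Each letter's alphabet position (a=0..z=25) is mapped through 17·x+9 mod 26 — an affine cipher.
Decoding mpiioz: m(12)→23·(12−9)≡17=r; p(15)→23·(15−9)≡8=i; i(8)→23·(8−9)≡3=d; i(8)→23·(8−9)≡3=d; o(14)→23·(14−9)≡11=l; z(25)→23·(25−9)≡4=e (all mod 26).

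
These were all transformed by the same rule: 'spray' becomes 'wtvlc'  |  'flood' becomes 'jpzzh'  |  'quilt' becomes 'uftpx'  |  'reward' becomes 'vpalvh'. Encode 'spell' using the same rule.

The shift depends on letter class: consonant s→w is +4, but vowel a→l is +11. Two shifts are in play — +11 for a/e/i/o/u, +4 for every other letter.
Applying it to spell: s(cons)+4=w, p(cons)+4=t, e(vowel)+11=p, l(cons)+4=p, l(cons)+4=p.

wtppp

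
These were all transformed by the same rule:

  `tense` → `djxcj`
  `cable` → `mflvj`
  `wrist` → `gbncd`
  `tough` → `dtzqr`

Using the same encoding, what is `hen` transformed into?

rjx

The shift depends on letter class: consonant t→d is +10, but vowel e→j is +5. Vowels shift forward by 5 and consonants shift forward by 10.
Applying it to hen: h(cons)+10=r, e(vowel)+5=j, n(cons)+10=x.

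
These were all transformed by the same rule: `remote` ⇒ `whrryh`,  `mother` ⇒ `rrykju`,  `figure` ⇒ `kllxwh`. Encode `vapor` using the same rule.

Shifts by position in remote: pos 0: r→w (+5), pos 1: e→h (+3), pos 2: m→r (+5), pos 3: o→r (+3) — repeating every 2. The shifts repeat in a cycle of length 2: positions 0,1,… shift by +5, +3, then the pattern repeats.
On vapor: v+5=a, a+3=d, p+5=u, o+3=r, r+5=w.

adurw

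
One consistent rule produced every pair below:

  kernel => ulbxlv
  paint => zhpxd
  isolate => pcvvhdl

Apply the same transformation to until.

bxdpv

The shift depends on letter class: consonant k→u is +10, but vowel e→l is +7. Vowels shift forward by 7 and consonants shift forward by 10.
On until: u(vowel)+7=b, n(cons)+10=x, t(cons)+10=d, i(vowel)+7=p, l(cons)+10=v.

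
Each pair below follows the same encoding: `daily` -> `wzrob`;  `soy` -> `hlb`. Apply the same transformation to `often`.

lugvm

Each pair mirrors across the alphabet (d↔w, a↔z, i↔r): positions sum to 25. This is the alphabet-reversal cipher (Atbash): a becomes z, b becomes y, etc.
For often: o↔l, f↔u, t↔g, e↔v, n↔m.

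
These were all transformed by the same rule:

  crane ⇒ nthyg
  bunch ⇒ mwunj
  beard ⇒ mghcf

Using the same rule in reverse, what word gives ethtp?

Shifts by position in crane: pos 0: c→n (+11), pos 1: r→t (+2), pos 2: a→h (+7), pos 3: n→y (+11), pos 4: e→g (+2) — repeating every 3. A repeating key of period 3 is used — shifts +11, +2, +7 over and over.
Reversing it on ethtp: e−11=t, t−2=r, h−7=a, t−11=i, p−2=n.

train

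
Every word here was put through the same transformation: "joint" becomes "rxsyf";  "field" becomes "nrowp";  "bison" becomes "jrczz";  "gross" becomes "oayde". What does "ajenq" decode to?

Letter i (0-indexed) is shifted by i+8, so successive shifts are 8, 9, 10, ….
Decoding ajenq: a−8=s, j−9=a, e−10=u, n−11=c, q−12=e.

sauce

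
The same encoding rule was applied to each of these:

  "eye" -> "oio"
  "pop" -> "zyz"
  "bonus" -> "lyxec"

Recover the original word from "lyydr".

This is a Caesar cipher with shift 10.
Undoing it on lyydr: l−10=b, y−10=o, y−10=o, d−10=t, r−10=h.

booth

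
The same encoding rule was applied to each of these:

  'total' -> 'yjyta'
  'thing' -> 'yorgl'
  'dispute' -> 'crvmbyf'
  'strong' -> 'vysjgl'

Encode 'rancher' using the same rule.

stgzofs

t(19)→y(24) and o(14)→j(9) fit y≡3x+19 (mod 26); the inverse of 3 mod 26 is 9. Each letter's alphabet position (a=0..z=25) is mapped through 3·x+19 mod 26 — an affine cipher.
For rancher: r(17)→3·17+19≡18=s; a(0)→3·0+19≡19=t; n(13)→3·13+19≡6=g; c(2)→3·2+19≡25=z; h(7)→3·7+19≡14=o; e(4)→3·4+19≡5=f; r(17)→3·17+19≡18=s (all mod 26).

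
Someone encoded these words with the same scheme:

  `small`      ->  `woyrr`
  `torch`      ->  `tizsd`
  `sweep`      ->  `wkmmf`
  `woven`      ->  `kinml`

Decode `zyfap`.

Each letter's alphabet position (a=0..z=25) is mapped through 23·x+24 mod 26 — an affine cipher.
Undoing it on zyfap: z(25)→17·(25−24)≡17=r; y(24)→17·(24−24)≡0=a; f(5)→17·(5−24)≡15=p; a(0)→17·(0−24)≡8=i; p(15)→17·(15−24)≡3=d (all mod 26).

rapid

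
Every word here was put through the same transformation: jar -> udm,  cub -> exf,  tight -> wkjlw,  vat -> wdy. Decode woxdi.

fault

Read the word backwards and shift each letter +3.
Reversing it on woxdi: shift back: w−3=t, o−3=l, x−3=u, d−3=a, i−3=f → tluaf; then reverse → fault.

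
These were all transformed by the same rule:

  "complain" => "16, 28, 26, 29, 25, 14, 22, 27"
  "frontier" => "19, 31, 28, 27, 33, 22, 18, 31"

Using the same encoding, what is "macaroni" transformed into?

Letters become their 1-based position plus 13 (so a→14, b→15, …).
For macaroni: m=13→26, a=1→14, c=3→16, a=1→14, r=18→31, o=15→28, n=14→27, i=9→22.

26, 14, 16, 14, 31, 28, 27, 22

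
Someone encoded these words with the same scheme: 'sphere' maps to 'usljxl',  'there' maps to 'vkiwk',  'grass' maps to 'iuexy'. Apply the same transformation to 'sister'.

ulwyky

The shift increases by 1 at each position, starting from +2: 2, 3, 4, ….
For sister: s+2=u, i+3=l, s+4=w, t+5=y, e+6=k, r+7=y.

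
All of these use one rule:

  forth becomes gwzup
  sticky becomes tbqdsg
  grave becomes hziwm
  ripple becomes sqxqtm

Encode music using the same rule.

Shifts by position in forth: pos 0: f→g (+1), pos 1: o→w (+8), pos 2: r→z (+8), pos 3: t→u (+1), pos 4: h→p (+8) — repeating every 3. A repeating key of period 3 is used — shifts +1, +8, +8 over and over.
Applying it to music: m+1=n, u+8=c, s+8=a, i+1=j, c+8=k.

ncajk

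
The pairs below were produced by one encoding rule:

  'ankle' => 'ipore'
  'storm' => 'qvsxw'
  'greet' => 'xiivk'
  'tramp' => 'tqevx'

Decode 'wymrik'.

Read the word backwards and shift each letter +4.
Undoing it on wymrik: shift back: w−4=s, y−4=u, m−4=i, r−4=n, i−4=e, k−4=g → suineg; then reverse → genius.

genius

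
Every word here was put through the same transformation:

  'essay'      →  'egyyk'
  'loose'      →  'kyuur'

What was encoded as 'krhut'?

noble

The output letters match the input read backwards, each shifted +6: essay reversed is yasse. The word is reversed, then every letter is shifted forward by 6.
Decoding krhut: shift back: k−6=e, r−6=l, h−6=b, u−6=o, t−6=n → elbon; then reverse → noble.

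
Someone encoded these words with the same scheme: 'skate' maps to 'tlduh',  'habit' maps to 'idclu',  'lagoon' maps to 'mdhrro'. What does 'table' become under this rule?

The shift depends on letter class: consonant s→t is +1, but vowel a→d is +3. The rule splits by letter class: vowels +3, consonants +1.
Applying it to table: t(cons)+1=u, a(vowel)+3=d, b(cons)+1=c, l(cons)+1=m, e(vowel)+3=h.

udcmh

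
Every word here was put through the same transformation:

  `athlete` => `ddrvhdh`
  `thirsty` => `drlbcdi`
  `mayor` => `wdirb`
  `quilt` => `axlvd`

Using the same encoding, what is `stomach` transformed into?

The shift depends on letter class: consonant t→d is +10, but vowel a→d is +3. The rule splits by letter class: vowels +3, consonants +10.
For stomach: s(cons)+10=c, t(cons)+10=d, o(vowel)+3=r, m(cons)+10=w, a(vowel)+3=d, c(cons)+10=m, h(cons)+10=r.

cdrwdmr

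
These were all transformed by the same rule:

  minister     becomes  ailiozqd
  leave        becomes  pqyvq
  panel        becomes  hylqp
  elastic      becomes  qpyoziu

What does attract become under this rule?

yzzdyuz

m(12)→a(0) and i(8)→i(8) fit y≡11x+24 (mod 26); the inverse of 11 mod 26 is 19. Each letter's alphabet position (a=0..z=25) is mapped through 11·x+24 mod 26 — an affine cipher.
For attract: a(0)→11·0+24≡24=y; t(19)→11·19+24≡25=z; t(19)→11·19+24≡25=z; r(17)→11·17+24≡3=d; a(0)→11·0+24≡24=y; c(2)→11·2+24≡20=u; t(19)→11·19+24≡25=z (all mod 26).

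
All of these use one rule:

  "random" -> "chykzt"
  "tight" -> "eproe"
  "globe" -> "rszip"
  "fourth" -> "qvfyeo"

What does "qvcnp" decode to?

forge

The shifts repeat in a cycle of length 2: positions 0,1,… shift by +11, +7, then the pattern repeats.
Reversing it on qvcnp: q−11=f, v−7=o, c−11=r, n−7=g, p−11=e.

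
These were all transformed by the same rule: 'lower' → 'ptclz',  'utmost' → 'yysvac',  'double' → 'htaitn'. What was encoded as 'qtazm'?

Each letter shifts forward by (position + 4), i.e. 4, 5, 6, … — the shift grows by one for each successive letter.
Undoing it on qtazm: q−4=m, t−5=o, a−6=u, z−7=s, m−8=e.

mouse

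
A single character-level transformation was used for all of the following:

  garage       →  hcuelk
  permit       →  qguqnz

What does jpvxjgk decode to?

The shift increases by 1 at each position, starting from +1: 1, 2, 3, ….
Reversing it on jpvxjgk: j−1=i, p−2=n, v−3=s, x−4=t, j−5=e, g−6=a, k−7=d.

instead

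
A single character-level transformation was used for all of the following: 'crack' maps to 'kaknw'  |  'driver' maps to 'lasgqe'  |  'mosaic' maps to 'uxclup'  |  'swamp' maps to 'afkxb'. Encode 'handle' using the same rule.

Letter i (0-indexed) is shifted by i+8, so successive shifts are 8, 9, 10, ….
Applying it to handle: h+8=p, a+9=j, n+10=x, d+11=o, l+12=x, e+13=r.

pjxoxr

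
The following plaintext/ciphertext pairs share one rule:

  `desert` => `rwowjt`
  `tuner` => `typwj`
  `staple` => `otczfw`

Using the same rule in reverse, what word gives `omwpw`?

d(3)→r(17) and e(4)→w(22) fit y≡5x+2 (mod 26); the inverse of 5 mod 26 is 21. Each letter's alphabet position (a=0..z=25) is mapped through 5·x+2 mod 26 — an affine cipher.
Reversing it on omwpw: o(14)→21·(14−2)≡18=s; m(12)→21·(12−2)≡2=c; w(22)→21·(22−2)≡4=e; p(15)→21·(15−2)≡13=n; w(22)→21·(22−2)≡4=e (all mod 26).

scene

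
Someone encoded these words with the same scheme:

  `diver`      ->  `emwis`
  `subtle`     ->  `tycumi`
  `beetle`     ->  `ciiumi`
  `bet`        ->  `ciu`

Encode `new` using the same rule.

oix

The shift depends on letter class: consonant d→e is +1, but vowel i→m is +4. Vowels shift forward by 4 and consonants shift forward by 1.
For new: n(cons)+1=o, e(vowel)+4=i, w(cons)+1=x.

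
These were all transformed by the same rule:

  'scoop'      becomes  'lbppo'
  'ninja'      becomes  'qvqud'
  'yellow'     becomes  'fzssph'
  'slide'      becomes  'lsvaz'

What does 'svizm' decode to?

liver

s(18)→l(11) and c(2)→b(1) fit y≡25x+3 (mod 26); the inverse of 25 mod 26 is 25. Each letter's alphabet position (a=0..z=25) is mapped through 25·x+3 mod 26 — an affine cipher.
Undoing it on svizm: s(18)→25·(18−3)≡11=l; v(21)→25·(21−3)≡8=i; i(8)→25·(8−3)≡21=v; z(25)→25·(25−3)≡4=e; m(12)→25·(12−3)≡17=r (all mod 26).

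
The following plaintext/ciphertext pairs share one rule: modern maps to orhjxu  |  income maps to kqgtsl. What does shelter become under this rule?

ukiqzlz

In modern: m→o is +2, o→r is +3, d→h is +4, e→j is +5 — the shift increases by 1 each position. The shift increases by 1 at each position, starting from +2: 2, 3, 4, ….
Applying it to shelter: s+2=u, h+3=k, e+4=i, l+5=q, t+6=z, e+7=l, r+8=z.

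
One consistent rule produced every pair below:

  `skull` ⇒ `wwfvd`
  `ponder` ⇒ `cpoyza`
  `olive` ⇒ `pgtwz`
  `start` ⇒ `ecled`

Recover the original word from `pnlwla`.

palace

The word is reversed, then every letter is shifted forward by 11.
Decoding pnlwla: shift back: p−11=e, n−11=c, l−11=a, w−11=l, l−11=a, a−11=p → ecalap; then reverse → palace.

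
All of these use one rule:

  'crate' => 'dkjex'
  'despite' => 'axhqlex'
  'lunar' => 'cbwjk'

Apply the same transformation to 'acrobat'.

Treating letters as 0–25, the rule is x ↦ 23x + 9 (mod 26).
For acrobat: a(0)→23·0+9≡9=j; c(2)→23·2+9≡3=d; r(17)→23·17+9≡10=k; o(14)→23·14+9≡19=t; b(1)→23·1+9≡6=g; a(0)→23·0+9≡9=j; t(19)→23·19+9≡4=e (all mod 26).

jdktgje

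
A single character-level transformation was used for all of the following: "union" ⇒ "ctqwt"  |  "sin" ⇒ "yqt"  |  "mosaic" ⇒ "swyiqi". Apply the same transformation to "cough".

Vowels shift forward by 8 and consonants shift forward by 6.
On cough: c(cons)+6=i, o(vowel)+8=w, u(vowel)+8=c, g(cons)+6=m, h(cons)+6=n.

iwcmn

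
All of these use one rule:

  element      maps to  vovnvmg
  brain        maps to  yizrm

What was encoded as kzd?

Each letter is replaced by its mirror in the alphabet: a↔z, b↔y, c↔x, and so on (the Atbash cipher).
Decoding kzd: k↔p, z↔a, d↔w.

paw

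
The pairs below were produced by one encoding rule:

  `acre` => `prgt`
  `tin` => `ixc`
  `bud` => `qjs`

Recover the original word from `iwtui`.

theft

Every letter moves 15 places later in the alphabet, wrapping around z→a.
Undoing it on iwtui: i−15=t, w−15=h, t−15=e, u−15=f, i−15=t.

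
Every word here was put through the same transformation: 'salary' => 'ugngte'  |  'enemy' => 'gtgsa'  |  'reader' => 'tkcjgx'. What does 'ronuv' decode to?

pilot

Shifts by position in salary: pos 0: s→u (+2), pos 1: a→g (+6), pos 2: l→n (+2), pos 3: a→g (+6) — repeating every 2. The shifts repeat in a cycle of length 2: positions 0,1,… shift by +2, +6, then the pattern repeats.
Reversing it on ronuv: r−2=p, o−6=i, n−2=l, u−6=o, v−2=t.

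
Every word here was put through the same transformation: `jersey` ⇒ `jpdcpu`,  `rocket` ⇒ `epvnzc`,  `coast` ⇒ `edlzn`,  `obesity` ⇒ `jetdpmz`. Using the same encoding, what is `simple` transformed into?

pwaxtd

Two steps: reverse the string, then apply a Caesar shift of +11.
For simple: reverse → elpmis; then shift: e+11=p, l+11=w, p+11=a, m+11=x, i+11=t, s+11=d.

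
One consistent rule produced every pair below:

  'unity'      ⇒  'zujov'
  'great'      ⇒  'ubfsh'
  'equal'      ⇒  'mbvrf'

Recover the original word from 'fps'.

The output letters match the input read backwards, each shifted +1: unity reversed is ytinu. The word is reversed, then every letter is shifted forward by 1.
Undoing it on fps: shift back: f−1=e, p−1=o, s−1=r → eor; then reverse → roe.

roe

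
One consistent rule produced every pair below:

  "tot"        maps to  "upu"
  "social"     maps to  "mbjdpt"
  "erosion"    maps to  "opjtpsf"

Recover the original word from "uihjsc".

The output letters match the input read backwards, each shifted +1: tot reversed is tot. Two steps: reverse the string, then apply a Caesar shift of +1.
Decoding uihjsc: shift back: u−1=t, i−1=h, h−1=g, j−1=i, s−1=r, c−1=b → thgirb; then reverse → bright.

bright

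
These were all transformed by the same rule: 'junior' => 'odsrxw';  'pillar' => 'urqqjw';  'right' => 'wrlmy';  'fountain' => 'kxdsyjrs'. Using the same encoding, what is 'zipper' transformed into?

eruunw

Two shifts are in play — +9 for a/e/i/o/u, +5 for every other letter.
For zipper: z(cons)+5=e, i(vowel)+9=r, p(cons)+5=u, p(cons)+5=u, e(vowel)+9=n, r(cons)+5=w.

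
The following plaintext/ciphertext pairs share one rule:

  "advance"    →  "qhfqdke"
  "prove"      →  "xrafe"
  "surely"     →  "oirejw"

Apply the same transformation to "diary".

Each letter's alphabet position (a=0..z=25) is mapped through 23·x+16 mod 26 — an affine cipher.
On diary: d(3)→23·3+16≡7=h; i(8)→23·8+16≡18=s; a(0)→23·0+16≡16=q; r(17)→23·17+16≡17=r; y(24)→23·24+16≡22=w (all mod 26).

hsqrw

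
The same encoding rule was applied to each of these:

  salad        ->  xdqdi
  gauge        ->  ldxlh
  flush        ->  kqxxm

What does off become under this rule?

rkk

The shift depends on letter class: consonant s→x is +5, but vowel a→d is +3. Vowels shift forward by 3 and consonants shift forward by 5.
For off: o(vowel)+3=r, f(cons)+5=k, f(cons)+5=k.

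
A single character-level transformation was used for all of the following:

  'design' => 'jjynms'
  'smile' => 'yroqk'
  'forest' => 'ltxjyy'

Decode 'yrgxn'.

smash

Shifts by position in design: pos 0: d→j (+6), pos 1: e→j (+5), pos 2: s→y (+6), pos 3: i→n (+5) — repeating every 2. It's a Vigenère-style cipher with numeric key [6,5]: position i shifts by key[i mod 2].
Decoding yrgxn: y−6=s, r−5=m, g−6=a, x−5=s, n−6=h.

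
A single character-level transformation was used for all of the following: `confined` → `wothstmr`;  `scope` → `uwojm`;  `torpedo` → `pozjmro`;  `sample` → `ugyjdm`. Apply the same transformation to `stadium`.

c(2)→w(22) and o(14)→o(14) fit y≡21x+6 (mod 26); the inverse of 21 mod 26 is 5. Each letter's alphabet position (a=0..z=25) is mapped through 21·x+6 mod 26 — an affine cipher.
For stadium: s(18)→21·18+6≡20=u; t(19)→21·19+6≡15=p; a(0)→21·0+6≡6=g; d(3)→21·3+6≡17=r; i(8)→21·8+6≡18=s; u(20)→21·20+6≡10=k; m(12)→21·12+6≡24=y (all mod 26).

upgrsky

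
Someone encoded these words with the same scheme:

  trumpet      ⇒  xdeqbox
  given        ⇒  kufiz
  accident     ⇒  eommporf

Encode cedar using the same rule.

Shifts by position in trumpet: pos 0: t→x (+4), pos 1: r→d (+12), pos 2: u→e (+10), pos 3: m→q (+4), pos 4: p→b (+12), pos 5: e→o (+10) — repeating every 3. A repeating key of period 3 is used — shifts +4, +12, +10 over and over.
For cedar: c+4=g, e+12=q, d+10=n, a+4=e, r+12=d.

gqned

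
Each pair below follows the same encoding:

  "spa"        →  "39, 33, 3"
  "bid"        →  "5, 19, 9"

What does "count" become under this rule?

Each letter becomes 2×(its alphabet position, a=1..z=26) + 1.
On count: c=3→7, o=15→31, u=21→43, n=14→29, t=20→41.

7, 31, 43, 29, 41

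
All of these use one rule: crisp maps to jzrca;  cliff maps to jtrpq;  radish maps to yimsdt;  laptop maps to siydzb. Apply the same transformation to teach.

amjms

The shift increases by 1 at each position, starting from +7: 7, 8, 9, ….
Applying it to teach: t+7=a, e+8=m, a+9=j, c+10=m, h+11=s.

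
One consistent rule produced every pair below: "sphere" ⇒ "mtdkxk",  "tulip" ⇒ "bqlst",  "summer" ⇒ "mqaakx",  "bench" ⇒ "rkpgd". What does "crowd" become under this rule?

Each letter's alphabet position (a=0..z=25) is mapped through 15·x+2 mod 26 — an affine cipher.
On crowd: c(2)→15·2+2≡6=g; r(17)→15·17+2≡23=x; o(14)→15·14+2≡4=e; w(22)→15·22+2≡20=u; d(3)→15·3+2≡21=v (all mod 26).

gxeuv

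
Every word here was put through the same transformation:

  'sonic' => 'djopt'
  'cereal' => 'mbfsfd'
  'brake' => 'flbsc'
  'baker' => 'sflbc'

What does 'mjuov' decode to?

The output letters match the input read backwards, each shifted +1: sonic reversed is cinos. Read the word backwards and shift each letter +1.
Reversing it on mjuov: shift back: m−1=l, j−1=i, u−1=t, o−1=n, v−1=u → litnu; then reverse → until.

until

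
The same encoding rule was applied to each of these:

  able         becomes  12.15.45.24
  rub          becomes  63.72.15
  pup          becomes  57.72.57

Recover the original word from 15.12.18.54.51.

bacon

a(#1)→12 and b(#2)→15: differences scale by 3, so n = 3·pos + 9. With a=1..z=26, the number is 3·pos + 9.
Decoding 15.12.18.54.51: 15→(15−9)÷3=2=b, 12→(12−9)÷3=1=a, 18→(18−9)÷3=3=c, 54→(54−9)÷3=15=o, 51→(51−9)÷3=14=n.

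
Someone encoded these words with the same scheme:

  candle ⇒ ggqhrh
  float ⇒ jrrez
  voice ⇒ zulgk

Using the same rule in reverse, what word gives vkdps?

realm

Shifts by position in candle: pos 0: c→g (+4), pos 1: a→g (+6), pos 2: n→q (+3), pos 3: d→h (+4), pos 4: l→r (+6), pos 5: e→h (+3) — repeating every 3. A repeating key of period 3 is used — shifts +4, +6, +3 over and over.
Decoding vkdps: v−4=r, k−6=e, d−3=a, p−4=l, s−6=m.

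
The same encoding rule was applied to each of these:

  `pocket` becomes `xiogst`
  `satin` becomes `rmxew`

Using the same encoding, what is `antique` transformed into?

iyumxre

The output letters match the input read backwards, each shifted +4: pocket reversed is tekcop. Read the word backwards and shift each letter +4.
On antique: reverse → euqitna; then shift: e+4=i, u+4=y, q+4=u, i+4=m, t+4=x, n+4=r, a+4=e.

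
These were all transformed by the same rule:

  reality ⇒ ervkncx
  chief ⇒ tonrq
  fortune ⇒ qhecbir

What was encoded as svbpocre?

This is an affine cipher: with a=0,…,z=25, each position x becomes (25x+21) mod 26.
Reversing it on svbpocre: s(18)→25·(18−21)≡3=d; v(21)→25·(21−21)≡0=a; b(1)→25·(1−21)≡20=u; p(15)→25·(15−21)≡6=g; o(14)→25·(14−21)≡7=h; c(2)→25·(2−21)≡19=t; r(17)→25·(17−21)≡4=e; e(4)→25·(4−21)≡17=r (all mod 26).

daughter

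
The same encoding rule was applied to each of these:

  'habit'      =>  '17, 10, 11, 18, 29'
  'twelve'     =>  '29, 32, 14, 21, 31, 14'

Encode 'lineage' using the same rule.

h is letter #8 and maps to 17: an offset of 9. The number is (letter's place in the alphabet, a=1) + 9.
On lineage: l=12→21, i=9→18, n=14→23, e=5→14, a=1→10, g=7→16, e=5→14.

21, 18, 23, 14, 10, 16, 14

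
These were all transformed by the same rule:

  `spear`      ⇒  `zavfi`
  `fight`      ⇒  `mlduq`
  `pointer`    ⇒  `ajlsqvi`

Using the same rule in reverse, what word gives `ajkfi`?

polar

s(18)→z(25) and p(15)→a(0) fit y≡17x+5 (mod 26); the inverse of 17 mod 26 is 23. Treating letters as 0–25, the rule is x ↦ 17x + 5 (mod 26).
Undoing it on ajkfi: a(0)→23·(0−5)≡15=p; j(9)→23·(9−5)≡14=o; k(10)→23·(10−5)≡11=l; f(5)→23·(5−5)≡0=a; i(8)→23·(8−5)≡17=r (all mod 26).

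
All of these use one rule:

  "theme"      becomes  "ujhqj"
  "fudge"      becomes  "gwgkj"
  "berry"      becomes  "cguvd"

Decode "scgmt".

radio

In theme: t→u is +1, h→j is +2, e→h is +3, m→q is +4 — the shift increases by 1 each position. Each letter shifts forward by (position + 1), i.e. 1, 2, 3, … — the shift grows by one for each successive letter.
Decoding scgmt: s−1=r, c−2=a, g−3=d, m−4=i, t−5=o.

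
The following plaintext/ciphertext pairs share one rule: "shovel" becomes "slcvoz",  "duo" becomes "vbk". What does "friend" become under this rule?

kulpym

The output letters match the input read backwards, each shifted +7: shovel reversed is levohs. Two steps: reverse the string, then apply a Caesar shift of +7.
Applying it to friend: reverse → dneirf; then shift: d+7=k, n+7=u, e+7=l, i+7=p, r+7=y, f+7=m.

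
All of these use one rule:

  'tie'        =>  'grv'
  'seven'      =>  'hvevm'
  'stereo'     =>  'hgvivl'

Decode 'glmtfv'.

Letters are reflected about the middle of the alphabet (position → 25−position): Atbash.
Decoding glmtfv: g↔t, l↔o, m↔n, t↔g, f↔u, v↔e.

tongue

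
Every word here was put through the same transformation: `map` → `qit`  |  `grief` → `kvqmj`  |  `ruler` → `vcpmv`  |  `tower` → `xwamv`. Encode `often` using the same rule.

The shift depends on letter class: consonant m→q is +4, but vowel a→i is +8. The rule splits by letter class: vowels +8, consonants +4.
Applying it to often: o(vowel)+8=w, f(cons)+4=j, t(cons)+4=x, e(vowel)+8=m, n(cons)+4=r.

wjxmr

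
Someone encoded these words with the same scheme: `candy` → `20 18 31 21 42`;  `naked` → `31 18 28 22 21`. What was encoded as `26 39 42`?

ivy

Letters become their 1-based position plus 17 (so a→18, b→19, …).
Decoding 26 39 42: 26→(26−17)÷1=9=i, 39→(39−17)÷1=22=v, 42→(42−17)÷1=25=y.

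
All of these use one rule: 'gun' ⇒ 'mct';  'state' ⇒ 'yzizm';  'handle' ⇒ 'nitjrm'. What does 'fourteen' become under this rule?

The shift depends on letter class: consonant g→m is +6, but vowel u→c is +8. The rule splits by letter class: vowels +8, consonants +6.
On fourteen: f(cons)+6=l, o(vowel)+8=w, u(vowel)+8=c, r(cons)+6=x, t(cons)+6=z, e(vowel)+8=m, e(vowel)+8=m, n(cons)+6=t.

lwcxzmmt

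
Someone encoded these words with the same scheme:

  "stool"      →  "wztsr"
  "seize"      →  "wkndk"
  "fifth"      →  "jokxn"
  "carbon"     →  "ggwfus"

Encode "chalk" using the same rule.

gnfpq

The shifts repeat in a cycle of length 3: positions 0,1,… shift by +4, +6, +5, then the pattern repeats.
On chalk: c+4=g, h+6=n, a+5=f, l+4=p, k+6=q.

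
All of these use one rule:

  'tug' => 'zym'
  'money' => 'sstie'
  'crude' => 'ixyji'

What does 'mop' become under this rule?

The shift depends on letter class: consonant t→z is +6, but vowel u→y is +4. The rule splits by letter class: vowels +4, consonants +6.
For mop: m(cons)+6=s, o(vowel)+4=s, p(cons)+6=v.

ssv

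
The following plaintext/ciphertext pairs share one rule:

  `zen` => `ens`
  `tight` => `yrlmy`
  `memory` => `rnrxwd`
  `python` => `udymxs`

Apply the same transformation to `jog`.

oxl

Vowels shift forward by 9 and consonants shift forward by 5.
Applying it to jog: j(cons)+5=o, o(vowel)+9=x, g(cons)+5=l.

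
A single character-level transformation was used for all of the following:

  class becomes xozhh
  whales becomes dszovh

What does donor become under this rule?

Each letter is replaced by its mirror in the alphabet: a↔z, b↔y, c↔x, and so on (the Atbash cipher).
For donor: d↔w, o↔l, n↔m, o↔l, r↔i.

wlmli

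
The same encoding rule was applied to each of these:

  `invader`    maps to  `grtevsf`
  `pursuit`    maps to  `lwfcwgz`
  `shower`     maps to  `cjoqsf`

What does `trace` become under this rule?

i(8)→g(6) and n(13)→r(17) fit y≡23x+4 (mod 26); the inverse of 23 mod 26 is 17. This is an affine cipher: with a=0,…,z=25, each position x becomes (23x+4) mod 26.
On trace: t(19)→23·19+4≡25=z; r(17)→23·17+4≡5=f; a(0)→23·0+4≡4=e; c(2)→23·2+4≡24=y; e(4)→23·4+4≡18=s (all mod 26).

zfeys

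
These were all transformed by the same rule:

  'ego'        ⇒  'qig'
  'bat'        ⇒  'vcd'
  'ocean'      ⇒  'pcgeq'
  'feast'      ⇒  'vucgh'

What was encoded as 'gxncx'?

valve

The output letters match the input read backwards, each shifted +2: ego reversed is oge. Two steps: reverse the string, then apply a Caesar shift of +2.
Reversing it on gxncx: shift back: g−2=e, x−2=v, n−2=l, c−2=a, x−2=v → evlav; then reverse → valve.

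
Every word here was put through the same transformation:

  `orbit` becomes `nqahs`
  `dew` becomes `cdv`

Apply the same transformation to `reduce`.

qdctbd

Compare letters: o→n is +25, r→q is +25, b→a is +25 — a constant shift. Each letter is shifted forward by 25 in the alphabet (a Caesar shift of +25).
On reduce: r+25=q, e+25=d, d+25=c, u+25=t, c+25=b, e+25=d.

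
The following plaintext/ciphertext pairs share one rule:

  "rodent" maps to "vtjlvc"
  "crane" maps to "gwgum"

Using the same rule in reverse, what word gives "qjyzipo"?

In rodent: r→v is +4, o→t is +5, d→j is +6, e→l is +7 — the shift increases by 1 each position. The shift increases by 1 at each position, starting from +4: 4, 5, 6, ….
Reversing it on qjyzipo: q−4=m, j−5=e, y−6=s, z−7=s, i−8=a, p−9=g, o−10=e.

message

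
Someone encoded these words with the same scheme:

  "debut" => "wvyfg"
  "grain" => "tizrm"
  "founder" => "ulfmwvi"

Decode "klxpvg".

Each letter is replaced by its mirror in the alphabet: a↔z, b↔y, c↔x, and so on (the Atbash cipher).
Decoding klxpvg: k↔p, l↔o, x↔c, p↔k, v↔e, g↔t.

pocket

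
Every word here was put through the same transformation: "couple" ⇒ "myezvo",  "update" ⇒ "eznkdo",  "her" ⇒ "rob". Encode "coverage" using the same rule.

It's a constant shift of +10 (ROT10).
On coverage: c+10=m, o+10=y, v+10=f, e+10=o, r+10=b, a+10=k, g+10=q, e+10=o.

myfobkqo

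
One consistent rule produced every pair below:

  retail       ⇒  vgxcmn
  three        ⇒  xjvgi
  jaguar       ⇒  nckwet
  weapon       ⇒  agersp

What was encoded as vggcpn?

Shifts by position in retail: pos 0: r→v (+4), pos 1: e→g (+2), pos 2: t→x (+4), pos 3: a→c (+2) — repeating every 2. The shifts repeat in a cycle of length 2: positions 0,1,… shift by +4, +2, then the pattern repeats.
Undoing it on vggcpn: v−4=r, g−2=e, g−4=c, c−2=a, p−4=l, n−2=l.

recall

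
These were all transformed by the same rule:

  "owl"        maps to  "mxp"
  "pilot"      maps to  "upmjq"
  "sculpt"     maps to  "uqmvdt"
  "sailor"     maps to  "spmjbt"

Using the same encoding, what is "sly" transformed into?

Two steps: reverse the string, then apply a Caesar shift of +1.
Applying it to sly: reverse → yls; then shift: y+1=z, l+1=m, s+1=t.

zmt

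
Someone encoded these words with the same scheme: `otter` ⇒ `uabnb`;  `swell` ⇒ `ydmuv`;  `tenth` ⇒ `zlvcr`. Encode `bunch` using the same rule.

In otter: o→u is +6, t→a is +7, t→b is +8, e→n is +9 — the shift increases by 1 each position. Each letter shifts forward by (position + 6), i.e. 6, 7, 8, … — the shift grows by one for each successive letter.
On bunch: b+6=h, u+7=b, n+8=v, c+9=l, h+10=r.

hbvlr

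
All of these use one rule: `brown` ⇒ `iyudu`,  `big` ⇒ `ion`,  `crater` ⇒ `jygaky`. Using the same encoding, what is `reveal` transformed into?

The shift depends on letter class: consonant b→i is +7, but vowel o→u is +6. The rule splits by letter class: vowels +6, consonants +7.
On reveal: r(cons)+7=y, e(vowel)+6=k, v(cons)+7=c, e(vowel)+6=k, a(vowel)+6=g, l(cons)+7=s.

ykckgs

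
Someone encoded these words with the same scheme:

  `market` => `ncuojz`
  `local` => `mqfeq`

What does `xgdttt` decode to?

In market: m→n is +1, a→c is +2, r→u is +3, k→o is +4 — the shift increases by 1 each position. Letter i (0-indexed) is shifted by i+1, so successive shifts are 1, 2, 3, ….
Decoding xgdttt: x−1=w, g−2=e, d−3=a, t−4=p, t−5=o, t−6=n.

weapon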